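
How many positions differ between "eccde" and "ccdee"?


Comparing "eccde" and "ccdee" position by position:
  Position 0: 'e' vs 'c' => DIFFER
  Position 1: 'c' vs 'c' => same
  Position 2: 'c' vs 'd' => DIFFER
  Position 3: 'd' vs 'e' => DIFFER
  Position 4: 'e' vs 'e' => same
Positions that differ: 3

3


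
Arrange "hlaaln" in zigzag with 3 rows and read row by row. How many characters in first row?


Zigzag "hlaaln" into 3 rows:
Placing characters:
  'h' => row 0
  'l' => row 1
  'a' => row 2
  'a' => row 1
  'l' => row 0
  'n' => row 1
Rows:
  Row 0: "hl"
  Row 1: "lan"
  Row 2: "a"
First row length: 2

2


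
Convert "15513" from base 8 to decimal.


Input: "15513" in base 8
Positional expansion:
  Digit '1' (value 1) x 8^4 = 4096
  Digit '5' (value 5) x 8^3 = 2560
  Digit '5' (value 5) x 8^2 = 320
  Digit '1' (value 1) x 8^1 = 8
  Digit '3' (value 3) x 8^0 = 3
Sum = 6987

6987


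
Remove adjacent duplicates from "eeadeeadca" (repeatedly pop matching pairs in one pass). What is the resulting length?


Input: eeadeeadca
Stack-based adjacent duplicate removal:
  Read 'e': push. Stack: e
  Read 'e': matches stack top 'e' => pop. Stack: (empty)
  Read 'a': push. Stack: a
  Read 'd': push. Stack: ad
  Read 'e': push. Stack: ade
  Read 'e': matches stack top 'e' => pop. Stack: ad
  Read 'a': push. Stack: ada
  Read 'd': push. Stack: adad
  Read 'c': push. Stack: adadc
  Read 'a': push. Stack: adadca
Final stack: "adadca" (length 6)

6


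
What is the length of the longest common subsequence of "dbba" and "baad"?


LCS of "dbba" and "baad"
DP table:
           b    a    a    d
      0    0    0    0    0
  d   0    0    0    0    1
  b   0    1    1    1    1
  b   0    1    1    1    1
  a   0    1    2    2    2
LCS length = dp[4][4] = 2

2


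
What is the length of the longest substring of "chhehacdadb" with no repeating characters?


Input: "chhehacdadb"
Sliding window (track last position of each char):
  Position 0 ('c'): window [0,0] length 1 -- new best
  Position 1 ('h'): window [0,1] length 2 -- new best
  Position 2 ('h'): repeat (last at 1), move window start to 2
  Position 2 ('h'): window [2,2] length 1
  Position 3 ('e'): window [2,3] length 2
  Position 4 ('h'): repeat (last at 2), move window start to 3
  Position 4 ('h'): window [3,4] length 2
  Position 5 ('a'): window [3,5] length 3 -- new best
  Position 6 ('c'): window [3,6] length 4 -- new best
  Position 7 ('d'): window [3,7] length 5 -- new best
  Position 8 ('a'): repeat (last at 5), move window start to 6
  Position 8 ('a'): window [6,8] length 3
  Position 9 ('d'): repeat (last at 7), move window start to 8
  Position 9 ('d'): window [8,9] length 2
  Position 10 ('b'): window [8,10] length 3
Longest substring with no repeats: "ehacd" with length 5

5


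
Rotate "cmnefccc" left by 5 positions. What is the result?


Input: "cmnefccc", rotate left by 5
First 5 characters: "cmnef"
Remaining characters: "ccc"
Concatenate remaining + first: "ccc" + "cmnef" = "ccccmnef"

ccccmnef


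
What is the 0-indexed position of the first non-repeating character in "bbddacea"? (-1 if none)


Input: bbddacea
Character frequencies:
  'a': 2
  'b': 2
  'c': 1
  'd': 2
  'e': 1
Scanning left to right for freq == 1:
  Position 0 ('b'): freq=2, skip
  Position 1 ('b'): freq=2, skip
  Position 2 ('d'): freq=2, skip
  Position 3 ('d'): freq=2, skip
  Position 4 ('a'): freq=2, skip
  Position 5 ('c'): unique! => answer = 5

5


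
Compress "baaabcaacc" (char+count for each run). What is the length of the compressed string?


Input: baaabcaacc
Runs:
  'b' x 1 => "b1"
  'a' x 3 => "a3"
  'b' x 1 => "b1"
  'c' x 1 => "c1"
  'a' x 2 => "a2"
  'c' x 2 => "c2"
Compressed: "b1a3b1c1a2c2"
Compressed length: 12

12


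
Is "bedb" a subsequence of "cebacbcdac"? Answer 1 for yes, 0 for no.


Check if "bedb" is a subsequence of "cebacbcdac"
Greedy scan:
  Position 0 ('c'): no match needed
  Position 1 ('e'): no match needed
  Position 2 ('b'): matches sub[0] = 'b'
  Position 3 ('a'): no match needed
  Position 4 ('c'): no match needed
  Position 5 ('b'): no match needed
  Position 6 ('c'): no match needed
  Position 7 ('d'): no match needed
  Position 8 ('a'): no match needed
  Position 9 ('c'): no match needed
Only matched 1/4 characters => not a subsequence

0


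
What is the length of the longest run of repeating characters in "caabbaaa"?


Input: "caabbaaa"
Scanning for longest run:
  Position 1 ('a'): new char, reset run to 1
  Position 2 ('a'): continues run of 'a', length=2
  Position 3 ('b'): new char, reset run to 1
  Position 4 ('b'): continues run of 'b', length=2
  Position 5 ('a'): new char, reset run to 1
  Position 6 ('a'): continues run of 'a', length=2
  Position 7 ('a'): continues run of 'a', length=3
Longest run: 'a' with length 3

3


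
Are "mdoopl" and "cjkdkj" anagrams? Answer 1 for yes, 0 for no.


Strings: "mdoopl", "cjkdkj"
Sorted first:  dlmoop
Sorted second: cdjjkk
Differ at position 0: 'd' vs 'c' => not anagrams

0


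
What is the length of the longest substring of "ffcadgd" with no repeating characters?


Input: "ffcadgd"
Sliding window (track last position of each char):
  Position 0 ('f'): window [0,0] length 1 -- new best
  Position 1 ('f'): repeat (last at 0), move window start to 1
  Position 1 ('f'): window [1,1] length 1
  Position 2 ('c'): window [1,2] length 2 -- new best
  Position 3 ('a'): window [1,3] length 3 -- new best
  Position 4 ('d'): window [1,4] length 4 -- new best
  Position 5 ('g'): window [1,5] length 5 -- new best
  Position 6 ('d'): repeat (last at 4), move window start to 5
  Position 6 ('d'): window [5,6] length 2
Longest substring with no repeats: "fcadg" with length 5

5


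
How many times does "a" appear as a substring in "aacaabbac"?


Searching for "a" in "aacaabbac"
Scanning each position:
  Position 0: "a" => MATCH
  Position 1: "a" => MATCH
  Position 2: "c" => no
  Position 3: "a" => MATCH
  Position 4: "a" => MATCH
  Position 5: "b" => no
  Position 6: "b" => no
  Position 7: "a" => MATCH
  Position 8: "c" => no
Total occurrences: 5

5


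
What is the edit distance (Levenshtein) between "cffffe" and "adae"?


Computing edit distance: "cffffe" -> "adae"
DP table:
           a    d    a    e
      0    1    2    3    4
  c   1    1    2    3    4
  f   2    2    2    3    4
  f   3    3    3    3    4
  f   4    4    4    4    4
  f   5    5    5    5    5
  e   6    6    6    6    5
Edit distance = dp[6][4] = 5

5


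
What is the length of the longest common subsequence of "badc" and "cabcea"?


LCS of "badc" and "cabcea"
DP table:
           c    a    b    c    e    a
      0    0    0    0    0    0    0
  b   0    0    0    1    1    1    1
  a   0    0    1    1    1    1    2
  d   0    0    1    1    1    1    2
  c   0    1    1    1    2    2    2
LCS length = dp[4][6] = 2

2


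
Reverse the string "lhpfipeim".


Input: lhpfipeim
Reading characters right to left:
  Position 8: 'm'
  Position 7: 'i'
  Position 6: 'e'
  Position 5: 'p'
  Position 4: 'i'
  Position 3: 'f'
  Position 2: 'p'
  Position 1: 'h'
  Position 0: 'l'
Reversed: miepifphl

miepifphl


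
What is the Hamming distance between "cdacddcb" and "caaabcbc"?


Comparing "cdacddcb" and "caaabcbc" position by position:
  Position 0: 'c' vs 'c' => same
  Position 1: 'd' vs 'a' => differ
  Position 2: 'a' vs 'a' => same
  Position 3: 'c' vs 'a' => differ
  Position 4: 'd' vs 'b' => differ
  Position 5: 'd' vs 'c' => differ
  Position 6: 'c' vs 'b' => differ
  Position 7: 'b' vs 'c' => differ
Total differences (Hamming distance): 6

6


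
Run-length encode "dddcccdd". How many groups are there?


Input: dddcccdd
Scanning for consecutive runs:
  Group 1: 'd' x 3 (positions 0-2)
  Group 2: 'c' x 3 (positions 3-5)
  Group 3: 'd' x 2 (positions 6-7)
Total groups: 3

3


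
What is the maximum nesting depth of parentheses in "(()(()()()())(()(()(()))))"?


Input: "(()(()()()())(()(()(()))))"
Tracking depth:
  Position 0 '(': depth becomes 1
  Position 1 '(': depth becomes 2
  Position 2 ')': depth becomes 1
  Position 3 '(': depth becomes 2
  Position 4 '(': depth becomes 3
  Position 5 ')': depth becomes 2
  Position 6 '(': depth becomes 3
  Position 7 ')': depth becomes 2
  Position 8 '(': depth becomes 3
  Position 9 ')': depth becomes 2
  Position 10 '(': depth becomes 3
  Position 11 ')': depth becomes 2
  Position 12 ')': depth becomes 1
  Position 13 '(': depth becomes 2
  Position 14 '(': depth becomes 3
  Position 15 ')': depth becomes 2
  Position 16 '(': depth becomes 3
  Position 17 '(': depth becomes 4
  Position 18 ')': depth becomes 3
  Position 19 '(': depth becomes 4
  Position 20 '(': depth becomes 5
  Position 21 ')': depth becomes 4
  Position 22 ')': depth becomes 3
  Position 23 ')': depth becomes 2
  Position 24 ')': depth becomes 1
  Position 25 ')': depth becomes 0
Maximum depth reached: 5

5


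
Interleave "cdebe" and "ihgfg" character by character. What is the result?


Interleaving "cdebe" and "ihgfg":
  Position 0: 'c' from first, 'i' from second => "ci"
  Position 1: 'd' from first, 'h' from second => "dh"
  Position 2: 'e' from first, 'g' from second => "eg"
  Position 3: 'b' from first, 'f' from second => "bf"
  Position 4: 'e' from first, 'g' from second => "eg"
Result: cidhegbfeg

cidhegbfeg


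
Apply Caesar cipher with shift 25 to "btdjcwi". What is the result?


Caesar cipher: shift "btdjcwi" by 25
  'b' (pos 1) + 25 = pos 0 = 'a'
  't' (pos 19) + 25 = pos 18 = 's'
  'd' (pos 3) + 25 = pos 2 = 'c'
  'j' (pos 9) + 25 = pos 8 = 'i'
  'c' (pos 2) + 25 = pos 1 = 'b'
  'w' (pos 22) + 25 = pos 21 = 'v'
  'i' (pos 8) + 25 = pos 7 = 'h'
Result: ascibvh

ascibvh


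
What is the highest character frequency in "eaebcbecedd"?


Input: eaebcbecedd
Character counts:
  'a': 1
  'b': 2
  'c': 2
  'd': 2
  'e': 4
Maximum frequency: 4

4


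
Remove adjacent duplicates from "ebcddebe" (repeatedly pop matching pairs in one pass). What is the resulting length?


Input: ebcddebe
Stack-based adjacent duplicate removal:
  Read 'e': push. Stack: e
  Read 'b': push. Stack: eb
  Read 'c': push. Stack: ebc
  Read 'd': push. Stack: ebcd
  Read 'd': matches stack top 'd' => pop. Stack: ebc
  Read 'e': push. Stack: ebce
  Read 'b': push. Stack: ebceb
  Read 'e': push. Stack: ebcebe
Final stack: "ebcebe" (length 6)

6


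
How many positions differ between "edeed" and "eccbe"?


Comparing "edeed" and "eccbe" position by position:
  Position 0: 'e' vs 'e' => same
  Position 1: 'd' vs 'c' => DIFFER
  Position 2: 'e' vs 'c' => DIFFER
  Position 3: 'e' vs 'b' => DIFFER
  Position 4: 'd' vs 'e' => DIFFER
Positions that differ: 4

4


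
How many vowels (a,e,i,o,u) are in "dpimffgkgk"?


Input: dpimffgkgk
Checking each character:
  'd' at position 0: consonant
  'p' at position 1: consonant
  'i' at position 2: vowel (running total: 1)
  'm' at position 3: consonant
  'f' at position 4: consonant
  'f' at position 5: consonant
  'g' at position 6: consonant
  'k' at position 7: consonant
  'g' at position 8: consonant
  'k' at position 9: consonant
Total vowels: 1

1


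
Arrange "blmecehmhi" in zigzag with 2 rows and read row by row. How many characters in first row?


Zigzag "blmecehmhi" into 2 rows:
Placing characters:
  'b' => row 0
  'l' => row 1
  'm' => row 0
  'e' => row 1
  'c' => row 0
  'e' => row 1
  'h' => row 0
  'm' => row 1
  'h' => row 0
  'i' => row 1
Rows:
  Row 0: "bmchh"
  Row 1: "leemi"
First row length: 5

5


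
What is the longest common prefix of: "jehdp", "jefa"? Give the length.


Words: jehdp, jefa
  Position 0: all 'j' => match
  Position 1: all 'e' => match
  Position 2: ('h', 'f') => mismatch, stop
LCP = "je" (length 2)

2


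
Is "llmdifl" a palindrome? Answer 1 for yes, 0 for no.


Input: llmdifl
Reversed: lfidmll
  Compare pos 0 ('l') with pos 6 ('l'): match
  Compare pos 1 ('l') with pos 5 ('f'): MISMATCH
  Compare pos 2 ('m') with pos 4 ('i'): MISMATCH
Result: not a palindrome

0


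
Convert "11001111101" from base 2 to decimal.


Input: "11001111101" in base 2
Positional expansion:
  Digit '1' (value 1) x 2^10 = 1024
  Digit '1' (value 1) x 2^9 = 512
  Digit '0' (value 0) x 2^8 = 0
  Digit '0' (value 0) x 2^7 = 0
  Digit '1' (value 1) x 2^6 = 64
  Digit '1' (value 1) x 2^5 = 32
  Digit '1' (value 1) x 2^4 = 16
  Digit '1' (value 1) x 2^3 = 8
  Digit '1' (value 1) x 2^2 = 4
  Digit '0' (value 0) x 2^1 = 0
  Digit '1' (value 1) x 2^0 = 1
Sum = 1661

1661


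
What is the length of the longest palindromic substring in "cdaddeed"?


Input: "cdaddeed"
Checking substrings for palindromes:
  [4:8] "deed" (len 4) => palindrome
  [1:4] "dad" (len 3) => palindrome
  [3:5] "dd" (len 2) => palindrome
  [5:7] "ee" (len 2) => palindrome
Longest palindromic substring: "deed" with length 4

4


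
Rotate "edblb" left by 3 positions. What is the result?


Input: "edblb", rotate left by 3
First 3 characters: "edb"
Remaining characters: "lb"
Concatenate remaining + first: "lb" + "edb" = "lbedb"

lbedb


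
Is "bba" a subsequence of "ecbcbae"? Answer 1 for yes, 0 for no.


Check if "bba" is a subsequence of "ecbcbae"
Greedy scan:
  Position 0 ('e'): no match needed
  Position 1 ('c'): no match needed
  Position 2 ('b'): matches sub[0] = 'b'
  Position 3 ('c'): no match needed
  Position 4 ('b'): matches sub[1] = 'b'
  Position 5 ('a'): matches sub[2] = 'a'
  Position 6 ('e'): no match needed
All 3 characters matched => is a subsequence

1


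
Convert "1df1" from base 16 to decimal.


Input: "1df1" in base 16
Positional expansion:
  Digit '1' (value 1) x 16^3 = 4096
  Digit 'd' (value 13) x 16^2 = 3328
  Digit 'f' (value 15) x 16^1 = 240
  Digit '1' (value 1) x 16^0 = 1
Sum = 7665

7665


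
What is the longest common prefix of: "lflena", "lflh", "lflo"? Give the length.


Words: lflena, lflh, lflo
  Position 0: all 'l' => match
  Position 1: all 'f' => match
  Position 2: all 'l' => match
  Position 3: ('e', 'h', 'o') => mismatch, stop
LCP = "lfl" (length 3)

3


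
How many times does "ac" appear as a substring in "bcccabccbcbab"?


Searching for "ac" in "bcccabccbcbab"
Scanning each position:
  Position 0: "bc" => no
  Position 1: "cc" => no
  Position 2: "cc" => no
  Position 3: "ca" => no
  Position 4: "ab" => no
  Position 5: "bc" => no
  Position 6: "cc" => no
  Position 7: "cb" => no
  Position 8: "bc" => no
  Position 9: "cb" => no
  Position 10: "ba" => no
  Position 11: "ab" => no
Total occurrences: 0

0


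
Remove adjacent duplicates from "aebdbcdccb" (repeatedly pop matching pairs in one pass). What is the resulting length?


Input: aebdbcdccb
Stack-based adjacent duplicate removal:
  Read 'a': push. Stack: a
  Read 'e': push. Stack: ae
  Read 'b': push. Stack: aeb
  Read 'd': push. Stack: aebd
  Read 'b': push. Stack: aebdb
  Read 'c': push. Stack: aebdbc
  Read 'd': push. Stack: aebdbcd
  Read 'c': push. Stack: aebdbcdc
  Read 'c': matches stack top 'c' => pop. Stack: aebdbcd
  Read 'b': push. Stack: aebdbcdb
Final stack: "aebdbcdb" (length 8)

8


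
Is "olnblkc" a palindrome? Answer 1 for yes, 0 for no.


Input: olnblkc
Reversed: cklbnlo
  Compare pos 0 ('o') with pos 6 ('c'): MISMATCH
  Compare pos 1 ('l') with pos 5 ('k'): MISMATCH
  Compare pos 2 ('n') with pos 4 ('l'): MISMATCH
Result: not a palindrome

0


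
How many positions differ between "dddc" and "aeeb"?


Comparing "dddc" and "aeeb" position by position:
  Position 0: 'd' vs 'a' => DIFFER
  Position 1: 'd' vs 'e' => DIFFER
  Position 2: 'd' vs 'e' => DIFFER
  Position 3: 'c' vs 'b' => DIFFER
Positions that differ: 4

4


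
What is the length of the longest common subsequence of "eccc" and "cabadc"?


LCS of "eccc" and "cabadc"
DP table:
           c    a    b    a    d    c
      0    0    0    0    0    0    0
  e   0    0    0    0    0    0    0
  c   0    1    1    1    1    1    1
  c   0    1    1    1    1    1    2
  c   0    1    1    1    1    1    2
LCS length = dp[4][6] = 2

2


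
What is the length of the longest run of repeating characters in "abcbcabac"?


Input: "abcbcabac"
Scanning for longest run:
  Position 1 ('b'): new char, reset run to 1
  Position 2 ('c'): new char, reset run to 1
  Position 3 ('b'): new char, reset run to 1
  Position 4 ('c'): new char, reset run to 1
  Position 5 ('a'): new char, reset run to 1
  Position 6 ('b'): new char, reset run to 1
  Position 7 ('a'): new char, reset run to 1
  Position 8 ('c'): new char, reset run to 1
Longest run: 'a' with length 1

1


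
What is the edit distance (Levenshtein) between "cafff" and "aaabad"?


Computing edit distance: "cafff" -> "aaabad"
DP table:
           a    a    a    b    a    d
      0    1    2    3    4    5    6
  c   1    1    2    3    4    5    6
  a   2    1    1    2    3    4    5
  f   3    2    2    2    3    4    5
  f   4    3    3    3    3    4    5
  f   5    4    4    4    4    4    5
Edit distance = dp[5][6] = 5

5


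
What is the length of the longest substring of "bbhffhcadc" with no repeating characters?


Input: "bbhffhcadc"
Sliding window (track last position of each char):
  Position 0 ('b'): window [0,0] length 1 -- new best
  Position 1 ('b'): repeat (last at 0), move window start to 1
  Position 1 ('b'): window [1,1] length 1
  Position 2 ('h'): window [1,2] length 2 -- new best
  Position 3 ('f'): window [1,3] length 3 -- new best
  Position 4 ('f'): repeat (last at 3), move window start to 4
  Position 4 ('f'): window [4,4] length 1
  Position 5 ('h'): window [4,5] length 2
  Position 6 ('c'): window [4,6] length 3
  Position 7 ('a'): window [4,7] length 4 -- new best
  Position 8 ('d'): window [4,8] length 5 -- new best
  Position 9 ('c'): repeat (last at 6), move window start to 7
  Position 9 ('c'): window [7,9] length 3
Longest substring with no repeats: "fhcad" with length 5

5


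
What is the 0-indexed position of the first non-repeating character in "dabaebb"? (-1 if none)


Input: dabaebb
Character frequencies:
  'a': 2
  'b': 3
  'd': 1
  'e': 1
Scanning left to right for freq == 1:
  Position 0 ('d'): unique! => answer = 0

0


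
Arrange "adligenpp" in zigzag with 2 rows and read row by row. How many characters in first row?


Zigzag "adligenpp" into 2 rows:
Placing characters:
  'a' => row 0
  'd' => row 1
  'l' => row 0
  'i' => row 1
  'g' => row 0
  'e' => row 1
  'n' => row 0
  'p' => row 1
  'p' => row 0
Rows:
  Row 0: "algnp"
  Row 1: "diep"
First row length: 5

5


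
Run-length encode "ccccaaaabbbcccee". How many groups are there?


Input: ccccaaaabbbcccee
Scanning for consecutive runs:
  Group 1: 'c' x 4 (positions 0-3)
  Group 2: 'a' x 4 (positions 4-7)
  Group 3: 'b' x 3 (positions 8-10)
  Group 4: 'c' x 3 (positions 11-13)
  Group 5: 'e' x 2 (positions 14-15)
Total groups: 5

5


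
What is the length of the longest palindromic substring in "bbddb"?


Input: "bbddb"
Checking substrings for palindromes:
  [1:5] "bddb" (len 4) => palindrome
  [0:2] "bb" (len 2) => palindrome
  [2:4] "dd" (len 2) => palindrome
Longest palindromic substring: "bddb" with length 4

4


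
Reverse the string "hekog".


Input: hekog
Reading characters right to left:
  Position 4: 'g'
  Position 3: 'o'
  Position 2: 'k'
  Position 1: 'e'
  Position 0: 'h'
Reversed: gokeh

gokeh


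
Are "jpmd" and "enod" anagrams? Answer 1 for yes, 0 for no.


Strings: "jpmd", "enod"
Sorted first:  djmp
Sorted second: deno
Differ at position 1: 'j' vs 'e' => not anagrams

0


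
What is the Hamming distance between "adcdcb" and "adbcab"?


Comparing "adcdcb" and "adbcab" position by position:
  Position 0: 'a' vs 'a' => same
  Position 1: 'd' vs 'd' => same
  Position 2: 'c' vs 'b' => differ
  Position 3: 'd' vs 'c' => differ
  Position 4: 'c' vs 'a' => differ
  Position 5: 'b' vs 'b' => same
Total differences (Hamming distance): 3

3


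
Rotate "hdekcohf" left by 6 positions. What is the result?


Input: "hdekcohf", rotate left by 6
First 6 characters: "hdekco"
Remaining characters: "hf"
Concatenate remaining + first: "hf" + "hdekco" = "hfhdekco"

hfhdekco


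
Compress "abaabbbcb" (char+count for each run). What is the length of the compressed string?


Input: abaabbbcb
Runs:
  'a' x 1 => "a1"
  'b' x 1 => "b1"
  'a' x 2 => "a2"
  'b' x 3 => "b3"
  'c' x 1 => "c1"
  'b' x 1 => "b1"
Compressed: "a1b1a2b3c1b1"
Compressed length: 12

12


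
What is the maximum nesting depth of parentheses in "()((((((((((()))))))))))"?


Input: "()((((((((((()))))))))))"
Tracking depth:
  Position 0 '(': depth becomes 1
  Position 1 ')': depth becomes 0
  Position 2 '(': depth becomes 1
  Position 3 '(': depth becomes 2
  Position 4 '(': depth becomes 3
  Position 5 '(': depth becomes 4
  Position 6 '(': depth becomes 5
  Position 7 '(': depth becomes 6
  Position 8 '(': depth becomes 7
  Position 9 '(': depth becomes 8
  Position 10 '(': depth becomes 9
  Position 11 '(': depth becomes 10
  Position 12 '(': depth becomes 11
  Position 13 ')': depth becomes 10
  Position 14 ')': depth becomes 9
  Position 15 ')': depth becomes 8
  Position 16 ')': depth becomes 7
  Position 17 ')': depth becomes 6
  Position 18 ')': depth becomes 5
  Position 19 ')': depth becomes 4
  Position 20 ')': depth becomes 3
  Position 21 ')': depth becomes 2
  Position 22 ')': depth becomes 1
  Position 23 ')': depth becomes 0
Maximum depth reached: 11

11


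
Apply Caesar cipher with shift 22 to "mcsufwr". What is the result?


Caesar cipher: shift "mcsufwr" by 22
  'm' (pos 12) + 22 = pos 8 = 'i'
  'c' (pos 2) + 22 = pos 24 = 'y'
  's' (pos 18) + 22 = pos 14 = 'o'
  'u' (pos 20) + 22 = pos 16 = 'q'
  'f' (pos 5) + 22 = pos 1 = 'b'
  'w' (pos 22) + 22 = pos 18 = 's'
  'r' (pos 17) + 22 = pos 13 = 'n'
Result: iyoqbsn

iyoqbsn


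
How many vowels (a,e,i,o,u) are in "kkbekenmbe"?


Input: kkbekenmbe
Checking each character:
  'k' at position 0: consonant
  'k' at position 1: consonant
  'b' at position 2: consonant
  'e' at position 3: vowel (running total: 1)
  'k' at position 4: consonant
  'e' at position 5: vowel (running total: 2)
  'n' at position 6: consonant
  'm' at position 7: consonant
  'b' at position 8: consonant
  'e' at position 9: vowel (running total: 3)
Total vowels: 3

3


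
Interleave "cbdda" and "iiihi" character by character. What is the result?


Interleaving "cbdda" and "iiihi":
  Position 0: 'c' from first, 'i' from second => "ci"
  Position 1: 'b' from first, 'i' from second => "bi"
  Position 2: 'd' from first, 'i' from second => "di"
  Position 3: 'd' from first, 'h' from second => "dh"
  Position 4: 'a' from first, 'i' from second => "ai"
Result: cibididhai

cibididhai


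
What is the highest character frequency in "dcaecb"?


Input: dcaecb
Character counts:
  'a': 1
  'b': 1
  'c': 2
  'd': 1
  'e': 1
Maximum frequency: 2

2


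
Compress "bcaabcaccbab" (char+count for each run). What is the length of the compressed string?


Input: bcaabcaccbab
Runs:
  'b' x 1 => "b1"
  'c' x 1 => "c1"
  'a' x 2 => "a2"
  'b' x 1 => "b1"
  'c' x 1 => "c1"
  'a' x 1 => "a1"
  'c' x 2 => "c2"
  'b' x 1 => "b1"
  'a' x 1 => "a1"
  'b' x 1 => "b1"
Compressed: "b1c1a2b1c1a1c2b1a1b1"
Compressed length: 20

20


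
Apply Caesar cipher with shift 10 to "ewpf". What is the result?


Caesar cipher: shift "ewpf" by 10
  'e' (pos 4) + 10 = pos 14 = 'o'
  'w' (pos 22) + 10 = pos 6 = 'g'
  'p' (pos 15) + 10 = pos 25 = 'z'
  'f' (pos 5) + 10 = pos 15 = 'p'
Result: ogzp

ogzp


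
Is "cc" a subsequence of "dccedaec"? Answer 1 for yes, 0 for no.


Check if "cc" is a subsequence of "dccedaec"
Greedy scan:
  Position 0 ('d'): no match needed
  Position 1 ('c'): matches sub[0] = 'c'
  Position 2 ('c'): matches sub[1] = 'c'
  Position 3 ('e'): no match needed
  Position 4 ('d'): no match needed
  Position 5 ('a'): no match needed
  Position 6 ('e'): no match needed
  Position 7 ('c'): no match needed
All 2 characters matched => is a subsequence

1


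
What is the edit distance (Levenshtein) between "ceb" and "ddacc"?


Computing edit distance: "ceb" -> "ddacc"
DP table:
           d    d    a    c    c
      0    1    2    3    4    5
  c   1    1    2    3    3    4
  e   2    2    2    3    4    4
  b   3    3    3    3    4    5
Edit distance = dp[3][5] = 5

5


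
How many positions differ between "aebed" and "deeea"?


Comparing "aebed" and "deeea" position by position:
  Position 0: 'a' vs 'd' => DIFFER
  Position 1: 'e' vs 'e' => same
  Position 2: 'b' vs 'e' => DIFFER
  Position 3: 'e' vs 'e' => same
  Position 4: 'd' vs 'a' => DIFFER
Positions that differ: 3

3


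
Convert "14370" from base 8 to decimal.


Input: "14370" in base 8
Positional expansion:
  Digit '1' (value 1) x 8^4 = 4096
  Digit '4' (value 4) x 8^3 = 2048
  Digit '3' (value 3) x 8^2 = 192
  Digit '7' (value 7) x 8^1 = 56
  Digit '0' (value 0) x 8^0 = 0
Sum = 6392

6392


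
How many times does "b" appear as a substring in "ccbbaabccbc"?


Searching for "b" in "ccbbaabccbc"
Scanning each position:
  Position 0: "c" => no
  Position 1: "c" => no
  Position 2: "b" => MATCH
  Position 3: "b" => MATCH
  Position 4: "a" => no
  Position 5: "a" => no
  Position 6: "b" => MATCH
  Position 7: "c" => no
  Position 8: "c" => no
  Position 9: "b" => MATCH
  Position 10: "c" => no
Total occurrences: 4

4


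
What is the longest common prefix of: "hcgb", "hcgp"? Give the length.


Words: hcgb, hcgp
  Position 0: all 'h' => match
  Position 1: all 'c' => match
  Position 2: all 'g' => match
  Position 3: ('b', 'p') => mismatch, stop
LCP = "hcg" (length 3)

3


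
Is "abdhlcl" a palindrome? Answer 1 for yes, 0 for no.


Input: abdhlcl
Reversed: lclhdba
  Compare pos 0 ('a') with pos 6 ('l'): MISMATCH
  Compare pos 1 ('b') with pos 5 ('c'): MISMATCH
  Compare pos 2 ('d') with pos 4 ('l'): MISMATCH
Result: not a palindrome

0


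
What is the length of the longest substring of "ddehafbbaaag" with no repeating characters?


Input: "ddehafbbaaag"
Sliding window (track last position of each char):
  Position 0 ('d'): window [0,0] length 1 -- new best
  Position 1 ('d'): repeat (last at 0), move window start to 1
  Position 1 ('d'): window [1,1] length 1
  Position 2 ('e'): window [1,2] length 2 -- new best
  Position 3 ('h'): window [1,3] length 3 -- new best
  Position 4 ('a'): window [1,4] length 4 -- new best
  Position 5 ('f'): window [1,5] length 5 -- new best
  Position 6 ('b'): window [1,6] length 6 -- new best
  Position 7 ('b'): repeat (last at 6), move window start to 7
  Position 7 ('b'): window [7,7] length 1
  Position 8 ('a'): window [7,8] length 2
  Position 9 ('a'): repeat (last at 8), move window start to 9
  Position 9 ('a'): window [9,9] length 1
  Position 10 ('a'): repeat (last at 9), move window start to 10
  Position 10 ('a'): window [10,10] length 1
  Position 11 ('g'): window [10,11] length 2
Longest substring with no repeats: "dehafb" with length 6

6


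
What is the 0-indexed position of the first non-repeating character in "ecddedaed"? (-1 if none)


Input: ecddedaed
Character frequencies:
  'a': 1
  'c': 1
  'd': 4
  'e': 3
Scanning left to right for freq == 1:
  Position 0 ('e'): freq=3, skip
  Position 1 ('c'): unique! => answer = 1

1


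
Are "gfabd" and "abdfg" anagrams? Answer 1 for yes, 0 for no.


Strings: "gfabd", "abdfg"
Sorted first:  abdfg
Sorted second: abdfg
Sorted forms match => anagrams

1


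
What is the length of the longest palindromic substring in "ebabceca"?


Input: "ebabceca"
Checking substrings for palindromes:
  [1:4] "bab" (len 3) => palindrome
  [4:7] "cec" (len 3) => palindrome
Longest palindromic substring: "bab" with length 3

3


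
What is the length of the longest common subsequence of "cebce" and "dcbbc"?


LCS of "cebce" and "dcbbc"
DP table:
           d    c    b    b    c
      0    0    0    0    0    0
  c   0    0    1    1    1    1
  e   0    0    1    1    1    1
  b   0    0    1    2    2    2
  c   0    0    1    2    2    3
  e   0    0    1    2    2    3
LCS length = dp[5][5] = 3

3


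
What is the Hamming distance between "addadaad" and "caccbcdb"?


Comparing "addadaad" and "caccbcdb" position by position:
  Position 0: 'a' vs 'c' => differ
  Position 1: 'd' vs 'a' => differ
  Position 2: 'd' vs 'c' => differ
  Position 3: 'a' vs 'c' => differ
  Position 4: 'd' vs 'b' => differ
  Position 5: 'a' vs 'c' => differ
  Position 6: 'a' vs 'd' => differ
  Position 7: 'd' vs 'b' => differ
Total differences (Hamming distance): 8

8


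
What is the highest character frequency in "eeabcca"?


Input: eeabcca
Character counts:
  'a': 2
  'b': 1
  'c': 2
  'e': 2
Maximum frequency: 2

2


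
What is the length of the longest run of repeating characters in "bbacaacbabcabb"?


Input: "bbacaacbabcabb"
Scanning for longest run:
  Position 1 ('b'): continues run of 'b', length=2
  Position 2 ('a'): new char, reset run to 1
  Position 3 ('c'): new char, reset run to 1
  Position 4 ('a'): new char, reset run to 1
  Position 5 ('a'): continues run of 'a', length=2
  Position 6 ('c'): new char, reset run to 1
  Position 7 ('b'): new char, reset run to 1
  Position 8 ('a'): new char, reset run to 1
  Position 9 ('b'): new char, reset run to 1
  Position 10 ('c'): new char, reset run to 1
  Position 11 ('a'): new char, reset run to 1
  Position 12 ('b'): new char, reset run to 1
  Position 13 ('b'): continues run of 'b', length=2
Longest run: 'b' with length 2

2


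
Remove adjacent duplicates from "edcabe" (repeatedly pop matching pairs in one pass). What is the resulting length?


Input: edcabe
Stack-based adjacent duplicate removal:
  Read 'e': push. Stack: e
  Read 'd': push. Stack: ed
  Read 'c': push. Stack: edc
  Read 'a': push. Stack: edca
  Read 'b': push. Stack: edcab
  Read 'e': push. Stack: edcabe
Final stack: "edcabe" (length 6)

6


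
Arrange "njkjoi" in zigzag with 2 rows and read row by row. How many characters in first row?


Zigzag "njkjoi" into 2 rows:
Placing characters:
  'n' => row 0
  'j' => row 1
  'k' => row 0
  'j' => row 1
  'o' => row 0
  'i' => row 1
Rows:
  Row 0: "nko"
  Row 1: "jji"
First row length: 3

3


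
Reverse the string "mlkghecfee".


Input: mlkghecfee
Reading characters right to left:
  Position 9: 'e'
  Position 8: 'e'
  Position 7: 'f'
  Position 6: 'c'
  Position 5: 'e'
  Position 4: 'h'
  Position 3: 'g'
  Position 2: 'k'
  Position 1: 'l'
  Position 0: 'm'
Reversed: eefcehgklm

eefcehgklm


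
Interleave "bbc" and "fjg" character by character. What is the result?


Interleaving "bbc" and "fjg":
  Position 0: 'b' from first, 'f' from second => "bf"
  Position 1: 'b' from first, 'j' from second => "bj"
  Position 2: 'c' from first, 'g' from second => "cg"
Result: bfbjcg

bfbjcg


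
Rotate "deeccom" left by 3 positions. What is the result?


Input: "deeccom", rotate left by 3
First 3 characters: "dee"
Remaining characters: "ccom"
Concatenate remaining + first: "ccom" + "dee" = "ccomdee"

ccomdee


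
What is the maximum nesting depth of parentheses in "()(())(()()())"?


Input: "()(())(()()())"
Tracking depth:
  Position 0 '(': depth becomes 1
  Position 1 ')': depth becomes 0
  Position 2 '(': depth becomes 1
  Position 3 '(': depth becomes 2
  Position 4 ')': depth becomes 1
  Position 5 ')': depth becomes 0
  Position 6 '(': depth becomes 1
  Position 7 '(': depth becomes 2
  Position 8 ')': depth becomes 1
  Position 9 '(': depth becomes 2
  Position 10 ')': depth becomes 1
  Position 11 '(': depth becomes 2
  Position 12 ')': depth becomes 1
  Position 13 ')': depth becomes 0
Maximum depth reached: 2

2


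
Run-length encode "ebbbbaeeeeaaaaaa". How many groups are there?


Input: ebbbbaeeeeaaaaaa
Scanning for consecutive runs:
  Group 1: 'e' x 1 (positions 0-0)
  Group 2: 'b' x 4 (positions 1-4)
  Group 3: 'a' x 1 (positions 5-5)
  Group 4: 'e' x 4 (positions 6-9)
  Group 5: 'a' x 6 (positions 10-15)
Total groups: 5

5


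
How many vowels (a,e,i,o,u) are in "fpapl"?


Input: fpapl
Checking each character:
  'f' at position 0: consonant
  'p' at position 1: consonant
  'a' at position 2: vowel (running total: 1)
  'p' at position 3: consonant
  'l' at position 4: consonant
Total vowels: 1

1


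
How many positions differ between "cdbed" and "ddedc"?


Comparing "cdbed" and "ddedc" position by position:
  Position 0: 'c' vs 'd' => DIFFER
  Position 1: 'd' vs 'd' => same
  Position 2: 'b' vs 'e' => DIFFER
  Position 3: 'e' vs 'd' => DIFFER
  Position 4: 'd' vs 'c' => DIFFER
Positions that differ: 4

4


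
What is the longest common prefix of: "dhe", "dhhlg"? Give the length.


Words: dhe, dhhlg
  Position 0: all 'd' => match
  Position 1: all 'h' => match
  Position 2: ('e', 'h') => mismatch, stop
LCP = "dh" (length 2)

2


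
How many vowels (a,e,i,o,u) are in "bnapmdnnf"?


Input: bnapmdnnf
Checking each character:
  'b' at position 0: consonant
  'n' at position 1: consonant
  'a' at position 2: vowel (running total: 1)
  'p' at position 3: consonant
  'm' at position 4: consonant
  'd' at position 5: consonant
  'n' at position 6: consonant
  'n' at position 7: consonant
  'f' at position 8: consonant
Total vowels: 1

1


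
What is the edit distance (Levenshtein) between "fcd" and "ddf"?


Computing edit distance: "fcd" -> "ddf"
DP table:
           d    d    f
      0    1    2    3
  f   1    1    2    2
  c   2    2    2    3
  d   3    2    2    3
Edit distance = dp[3][3] = 3

3


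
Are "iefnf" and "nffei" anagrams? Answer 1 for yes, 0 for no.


Strings: "iefnf", "nffei"
Sorted first:  effin
Sorted second: effin
Sorted forms match => anagrams

1


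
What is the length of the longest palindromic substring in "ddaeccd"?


Input: "ddaeccd"
Checking substrings for palindromes:
  [0:2] "dd" (len 2) => palindrome
  [4:6] "cc" (len 2) => palindrome
Longest palindromic substring: "dd" with length 2

2


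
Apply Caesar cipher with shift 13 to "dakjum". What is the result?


Caesar cipher: shift "dakjum" by 13
  'd' (pos 3) + 13 = pos 16 = 'q'
  'a' (pos 0) + 13 = pos 13 = 'n'
  'k' (pos 10) + 13 = pos 23 = 'x'
  'j' (pos 9) + 13 = pos 22 = 'w'
  'u' (pos 20) + 13 = pos 7 = 'h'
  'm' (pos 12) + 13 = pos 25 = 'z'
Result: qnxwhz

qnxwhz


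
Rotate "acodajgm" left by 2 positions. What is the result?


Input: "acodajgm", rotate left by 2
First 2 characters: "ac"
Remaining characters: "odajgm"
Concatenate remaining + first: "odajgm" + "ac" = "odajgmac"

odajgmac


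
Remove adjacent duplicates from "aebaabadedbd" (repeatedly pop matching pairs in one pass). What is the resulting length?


Input: aebaabadedbd
Stack-based adjacent duplicate removal:
  Read 'a': push. Stack: a
  Read 'e': push. Stack: ae
  Read 'b': push. Stack: aeb
  Read 'a': push. Stack: aeba
  Read 'a': matches stack top 'a' => pop. Stack: aeb
  Read 'b': matches stack top 'b' => pop. Stack: ae
  Read 'a': push. Stack: aea
  Read 'd': push. Stack: aead
  Read 'e': push. Stack: aeade
  Read 'd': push. Stack: aeaded
  Read 'b': push. Stack: aeadedb
  Read 'd': push. Stack: aeadedbd
Final stack: "aeadedbd" (length 8)

8


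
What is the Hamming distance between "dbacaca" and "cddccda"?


Comparing "dbacaca" and "cddccda" position by position:
  Position 0: 'd' vs 'c' => differ
  Position 1: 'b' vs 'd' => differ
  Position 2: 'a' vs 'd' => differ
  Position 3: 'c' vs 'c' => same
  Position 4: 'a' vs 'c' => differ
  Position 5: 'c' vs 'd' => differ
  Position 6: 'a' vs 'a' => same
Total differences (Hamming distance): 5

5


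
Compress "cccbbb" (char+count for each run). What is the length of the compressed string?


Input: cccbbb
Runs:
  'c' x 3 => "c3"
  'b' x 3 => "b3"
Compressed: "c3b3"
Compressed length: 4

4


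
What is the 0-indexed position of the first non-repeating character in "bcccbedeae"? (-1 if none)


Input: bcccbedeae
Character frequencies:
  'a': 1
  'b': 2
  'c': 3
  'd': 1
  'e': 3
Scanning left to right for freq == 1:
  Position 0 ('b'): freq=2, skip
  Position 1 ('c'): freq=3, skip
  Position 2 ('c'): freq=3, skip
  Position 3 ('c'): freq=3, skip
  Position 4 ('b'): freq=2, skip
  Position 5 ('e'): freq=3, skip
  Position 6 ('d'): unique! => answer = 6

6


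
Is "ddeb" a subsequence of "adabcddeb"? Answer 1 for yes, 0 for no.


Check if "ddeb" is a subsequence of "adabcddeb"
Greedy scan:
  Position 0 ('a'): no match needed
  Position 1 ('d'): matches sub[0] = 'd'
  Position 2 ('a'): no match needed
  Position 3 ('b'): no match needed
  Position 4 ('c'): no match needed
  Position 5 ('d'): matches sub[1] = 'd'
  Position 6 ('d'): no match needed
  Position 7 ('e'): matches sub[2] = 'e'
  Position 8 ('b'): matches sub[3] = 'b'
All 4 characters matched => is a subsequence

1


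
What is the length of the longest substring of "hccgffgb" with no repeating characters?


Input: "hccgffgb"
Sliding window (track last position of each char):
  Position 0 ('h'): window [0,0] length 1 -- new best
  Position 1 ('c'): window [0,1] length 2 -- new best
  Position 2 ('c'): repeat (last at 1), move window start to 2
  Position 2 ('c'): window [2,2] length 1
  Position 3 ('g'): window [2,3] length 2
  Position 4 ('f'): window [2,4] length 3 -- new best
  Position 5 ('f'): repeat (last at 4), move window start to 5
  Position 5 ('f'): window [5,5] length 1
  Position 6 ('g'): window [5,6] length 2
  Position 7 ('b'): window [5,7] length 3
Longest substring with no repeats: "cgf" with length 3

3


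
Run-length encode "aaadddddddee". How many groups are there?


Input: aaadddddddee
Scanning for consecutive runs:
  Group 1: 'a' x 3 (positions 0-2)
  Group 2: 'd' x 7 (positions 3-9)
  Group 3: 'e' x 2 (positions 10-11)
Total groups: 3

3


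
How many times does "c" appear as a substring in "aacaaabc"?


Searching for "c" in "aacaaabc"
Scanning each position:
  Position 0: "a" => no
  Position 1: "a" => no
  Position 2: "c" => MATCH
  Position 3: "a" => no
  Position 4: "a" => no
  Position 5: "a" => no
  Position 6: "b" => no
  Position 7: "c" => MATCH
Total occurrences: 2

2


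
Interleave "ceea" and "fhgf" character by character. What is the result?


Interleaving "ceea" and "fhgf":
  Position 0: 'c' from first, 'f' from second => "cf"
  Position 1: 'e' from first, 'h' from second => "eh"
  Position 2: 'e' from first, 'g' from second => "eg"
  Position 3: 'a' from first, 'f' from second => "af"
Result: cfehegaf

cfehegaf


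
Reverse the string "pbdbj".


Input: pbdbj
Reading characters right to left:
  Position 4: 'j'
  Position 3: 'b'
  Position 2: 'd'
  Position 1: 'b'
  Position 0: 'p'
Reversed: jbdbp

jbdbp


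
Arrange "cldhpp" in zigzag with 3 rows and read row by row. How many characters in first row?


Zigzag "cldhpp" into 3 rows:
Placing characters:
  'c' => row 0
  'l' => row 1
  'd' => row 2
  'h' => row 1
  'p' => row 0
  'p' => row 1
Rows:
  Row 0: "cp"
  Row 1: "lhp"
  Row 2: "d"
First row length: 2

2


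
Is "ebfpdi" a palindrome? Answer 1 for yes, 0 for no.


Input: ebfpdi
Reversed: idpfbe
  Compare pos 0 ('e') with pos 5 ('i'): MISMATCH
  Compare pos 1 ('b') with pos 4 ('d'): MISMATCH
  Compare pos 2 ('f') with pos 3 ('p'): MISMATCH
Result: not a palindrome

0


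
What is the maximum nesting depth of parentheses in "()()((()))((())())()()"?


Input: "()()((()))((())())()()"
Tracking depth:
  Position 0 '(': depth becomes 1
  Position 1 ')': depth becomes 0
  Position 2 '(': depth becomes 1
  Position 3 ')': depth becomes 0
  Position 4 '(': depth becomes 1
  Position 5 '(': depth becomes 2
  Position 6 '(': depth becomes 3
  Position 7 ')': depth becomes 2
  Position 8 ')': depth becomes 1
  Position 9 ')': depth becomes 0
  Position 10 '(': depth becomes 1
  Position 11 '(': depth becomes 2
  Position 12 '(': depth becomes 3
  Position 13 ')': depth becomes 2
  Position 14 ')': depth becomes 1
  Position 15 '(': depth becomes 2
  Position 16 ')': depth becomes 1
  Position 17 ')': depth becomes 0
  Position 18 '(': depth becomes 1
  Position 19 ')': depth becomes 0
  Position 20 '(': depth becomes 1
  Position 21 ')': depth becomes 0
Maximum depth reached: 3

3
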